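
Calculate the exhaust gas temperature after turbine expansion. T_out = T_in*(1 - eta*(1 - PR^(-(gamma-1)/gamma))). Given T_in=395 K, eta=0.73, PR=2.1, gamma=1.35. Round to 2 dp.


T_out = T_in * (1 - eta * (1 - PR^(-(gamma-1)/gamma)))
Exponent = -(1.35-1)/1.35 = -0.25925926
PR^exp = 2.1^(-0.25925926) = 0.82501466
Factor = 1 - 0.73*(1 - 0.82501466) = 0.87226070
T_out = 395 * 0.87226070 = 344.54 K


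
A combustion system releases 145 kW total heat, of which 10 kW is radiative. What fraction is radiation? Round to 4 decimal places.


f_rad = Q_rad / Q_total
f_rad = 10 / 145 = 0.0690


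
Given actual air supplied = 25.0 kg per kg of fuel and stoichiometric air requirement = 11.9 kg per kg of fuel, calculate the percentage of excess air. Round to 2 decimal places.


Excess air = actual - stoichiometric = 25.0 - 11.9 = 13.10 kg/kg fuel
Excess air % = (excess / stoich) * 100 = (13.10 / 11.9) * 100 = 110.08%


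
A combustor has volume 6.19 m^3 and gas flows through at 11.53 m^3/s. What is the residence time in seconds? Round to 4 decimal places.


tau = V / Q_flow
tau = 6.19 / 11.53 = 0.5369 s


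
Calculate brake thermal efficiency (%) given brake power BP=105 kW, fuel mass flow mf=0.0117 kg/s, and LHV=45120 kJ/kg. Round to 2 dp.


eta_BTE = (BP / (mf * LHV)) * 100
Denominator = 0.0117 * 45120 = 527.9040 kW
eta_BTE = (105 / 527.9040) * 100 = 19.89%


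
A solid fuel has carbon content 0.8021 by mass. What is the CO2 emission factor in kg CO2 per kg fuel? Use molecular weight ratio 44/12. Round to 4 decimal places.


EF = C_frac * (M_CO2 / M_C)
EF = 0.8021 * (44/12)
EF = 0.8021 * 3.666667 = 2.9410 kg_CO2/kg_fuel


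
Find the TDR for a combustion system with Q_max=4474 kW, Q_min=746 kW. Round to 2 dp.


TDR = Q_max / Q_min
TDR = 4474 / 746 = 6.00


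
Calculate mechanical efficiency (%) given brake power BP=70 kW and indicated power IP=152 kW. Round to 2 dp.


eta_mech = (BP / IP) * 100
Ratio = 70 / 152 = 0.4605
eta_mech = 0.4605 * 100 = 46.05%


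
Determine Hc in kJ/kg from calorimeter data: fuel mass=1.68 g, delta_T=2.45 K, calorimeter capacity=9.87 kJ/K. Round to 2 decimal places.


Hc = C_cal * delta_T / m_fuel
Q_released = 9.87 * 2.45 = 24.1815 kJ
m_fuel = 1.68 g = 1.68/1000 kg = 0.001680 kg
Hc = 24.1815 / 0.001680 = 14393.75 kJ/kg


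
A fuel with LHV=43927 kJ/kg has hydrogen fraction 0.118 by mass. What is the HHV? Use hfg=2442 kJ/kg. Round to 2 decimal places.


HHV = LHV + hfg * 9 * H
Water addition = 2442 * 9 * 0.118 = 2593.404 kJ/kg
HHV = 43927 + 2593.404 = 46520.40 kJ/kg


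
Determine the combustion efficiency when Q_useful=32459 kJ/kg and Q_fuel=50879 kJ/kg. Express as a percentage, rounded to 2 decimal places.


Efficiency = (Q_useful / Q_fuel) * 100
Efficiency = (32459 / 50879) * 100
Efficiency = 0.6380 * 100 = 63.80%


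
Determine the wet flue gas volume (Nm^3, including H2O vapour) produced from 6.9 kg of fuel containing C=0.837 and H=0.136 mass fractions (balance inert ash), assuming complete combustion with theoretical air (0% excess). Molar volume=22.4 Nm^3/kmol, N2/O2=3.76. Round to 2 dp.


Per kg fuel: CO2 = (C/12 kmol)*22.4 = (0.837/12)*22.4 = 1.56240 Nm^3
Per kg fuel: H2O = (H/2 kmol)*22.4 = (0.136/2)*22.4 = 1.52320 Nm^3
O2 needed per kg fuel = C/12 + H/4 = 0.837/12 + 0.136/4 = 0.10375000 kmol
Per kg fuel: N2 = O2*3.76*22.4 = 0.10375000*3.76*22.4 = 8.73824 Nm^3
Total per kg = 1.56240 + 1.52320 + 8.73824 = 11.82384 Nm^3
Total = 11.82384 * 6.9 = 81.58 Nm^3


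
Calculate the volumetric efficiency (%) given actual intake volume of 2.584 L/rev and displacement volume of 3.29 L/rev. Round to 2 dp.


eta_v = (V_actual / V_disp) * 100
Ratio = 2.584 / 3.29 = 0.7854
eta_v = 0.7854 * 100 = 78.54%


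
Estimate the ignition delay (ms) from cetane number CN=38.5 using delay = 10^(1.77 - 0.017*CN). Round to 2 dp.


delay = 10^(1.77 - 0.017*CN)
Exponent = 1.77 - 0.017*38.5 = 1.1155
delay = 10^1.1155 = 13.05 ms


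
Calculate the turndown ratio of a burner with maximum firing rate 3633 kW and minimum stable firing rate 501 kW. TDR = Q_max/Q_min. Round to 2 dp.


TDR = Q_max / Q_min
TDR = 3633 / 501 = 7.25


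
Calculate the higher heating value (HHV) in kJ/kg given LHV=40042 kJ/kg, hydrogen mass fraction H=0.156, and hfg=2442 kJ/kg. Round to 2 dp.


HHV = LHV + hfg * 9 * H
Water addition = 2442 * 9 * 0.156 = 3428.568 kJ/kg
HHV = 40042 + 3428.568 = 43470.57 kJ/kg


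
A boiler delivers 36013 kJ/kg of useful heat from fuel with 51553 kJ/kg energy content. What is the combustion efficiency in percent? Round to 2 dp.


Efficiency = (Q_useful / Q_fuel) * 100
Efficiency = (36013 / 51553) * 100
Efficiency = 0.6986 * 100 = 69.86%


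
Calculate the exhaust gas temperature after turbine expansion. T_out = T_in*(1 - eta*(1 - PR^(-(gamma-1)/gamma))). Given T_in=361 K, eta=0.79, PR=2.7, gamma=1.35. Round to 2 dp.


T_out = T_in * (1 - eta * (1 - PR^(-(gamma-1)/gamma)))
Exponent = -(1.35-1)/1.35 = -0.25925926
PR^exp = 2.7^(-0.25925926) = 0.77297411
Factor = 1 - 0.79*(1 - 0.77297411) = 0.82064955
T_out = 361 * 0.82064955 = 296.25 K


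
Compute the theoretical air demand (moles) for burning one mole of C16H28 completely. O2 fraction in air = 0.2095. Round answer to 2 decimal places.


Balanced combustion: C16H28 + 23 O2 -> 16 CO2 + 14 H2O
O2 needed = C + H/4 = 16 + 28/4 = 23.00 moles
Air moles = O2 / 0.2095 = 23.00 / 0.2095 = 109.79 moles air


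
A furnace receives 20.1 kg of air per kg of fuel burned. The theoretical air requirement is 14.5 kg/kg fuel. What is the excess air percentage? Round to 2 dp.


Excess air = actual - stoichiometric = 20.1 - 14.5 = 5.60 kg/kg fuel
Excess air % = (excess / stoich) * 100 = (5.60 / 14.5) * 100 = 38.62%


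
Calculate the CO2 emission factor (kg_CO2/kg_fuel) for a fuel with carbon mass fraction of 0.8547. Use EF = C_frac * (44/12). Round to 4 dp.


EF = C_frac * (M_CO2 / M_C)
EF = 0.8547 * (44/12)
EF = 0.8547 * 3.666667 = 3.1339 kg_CO2/kg_fuel


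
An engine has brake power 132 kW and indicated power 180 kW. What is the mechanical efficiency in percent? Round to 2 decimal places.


eta_mech = (BP / IP) * 100
Ratio = 132 / 180 = 0.7333
eta_mech = 0.7333 * 100 = 73.33%


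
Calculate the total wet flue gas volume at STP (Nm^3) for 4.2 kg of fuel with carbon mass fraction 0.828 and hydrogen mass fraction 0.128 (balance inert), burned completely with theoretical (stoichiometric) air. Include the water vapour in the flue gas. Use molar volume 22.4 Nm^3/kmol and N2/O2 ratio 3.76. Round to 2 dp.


Per kg fuel: CO2 = (C/12 kmol)*22.4 = (0.828/12)*22.4 = 1.54560 Nm^3
Per kg fuel: H2O = (H/2 kmol)*22.4 = (0.128/2)*22.4 = 1.43360 Nm^3
O2 needed per kg fuel = C/12 + H/4 = 0.828/12 + 0.128/4 = 0.10100000 kmol
Per kg fuel: N2 = O2*3.76*22.4 = 0.10100000*3.76*22.4 = 8.50662 Nm^3
Total per kg = 1.54560 + 1.43360 + 8.50662 = 11.48582 Nm^3
Total = 11.48582 * 4.2 = 48.24 Nm^3


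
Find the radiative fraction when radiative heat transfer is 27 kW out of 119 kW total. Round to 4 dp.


f_rad = Q_rad / Q_total
f_rad = 27 / 119 = 0.2269


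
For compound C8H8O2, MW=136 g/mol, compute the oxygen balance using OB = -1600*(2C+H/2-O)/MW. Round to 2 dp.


OB = -1600 * (2C + H/2 - O) / MW
Inner = 2*8 + 8/2 - 2 = 18.00
OB = -1600 * 18.00 / 136 = -211.76%


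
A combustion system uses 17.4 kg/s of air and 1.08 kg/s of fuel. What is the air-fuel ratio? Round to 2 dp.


AFR = m_air / m_fuel
AFR = 17.4 / 1.08 = 16.11


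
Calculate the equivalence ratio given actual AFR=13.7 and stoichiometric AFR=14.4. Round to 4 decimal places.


phi = AFR_stoich / AFR_actual
phi = 14.4 / 13.7 = 1.0511


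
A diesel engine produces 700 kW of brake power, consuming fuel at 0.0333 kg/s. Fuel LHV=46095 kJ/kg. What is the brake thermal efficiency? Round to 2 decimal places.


eta_BTE = (BP / (mf * LHV)) * 100
Denominator = 0.0333 * 46095 = 1534.9635 kW
eta_BTE = (700 / 1534.9635) * 100 = 45.60%


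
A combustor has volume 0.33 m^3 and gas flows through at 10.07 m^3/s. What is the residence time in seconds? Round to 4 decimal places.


tau = V / Q_flow
tau = 0.33 / 10.07 = 0.0328 s


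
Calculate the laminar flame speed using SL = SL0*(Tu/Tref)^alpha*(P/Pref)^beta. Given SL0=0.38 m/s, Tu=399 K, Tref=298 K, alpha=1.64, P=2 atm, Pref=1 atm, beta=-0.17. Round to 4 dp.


SL = SL0 * (Tu/Tref)^alpha * (P/Pref)^beta
T ratio = 399/298 = 1.33892617
(T ratio)^alpha = 1.33892617^1.64 = 1.613916
(P/Pref)^beta = 2^(-0.17) = 0.888843
SL = 0.38 * 1.613916 * 0.888843 = 0.5451 m/s


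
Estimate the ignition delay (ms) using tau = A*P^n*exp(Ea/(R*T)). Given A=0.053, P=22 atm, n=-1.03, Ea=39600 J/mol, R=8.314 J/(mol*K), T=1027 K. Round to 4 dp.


tau = A * P^n * exp(Ea/(R*T))
P^n = 22^(-1.03) = 0.04142902
Ea/(R*T) = 39600/(8.314*1027) = 4.637829
exp(Ea/(R*T)) = 103.319786
tau = 0.053 * 0.04142902 * 103.319786 = 0.2269 ms


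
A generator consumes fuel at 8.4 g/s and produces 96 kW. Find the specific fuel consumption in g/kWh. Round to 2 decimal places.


SFC = (mf / BP) * 3600
Rate = 8.4 / 96 = 0.087500 g/(s*kW)
SFC = 0.087500 * 3600 = 315.00 g/kWh


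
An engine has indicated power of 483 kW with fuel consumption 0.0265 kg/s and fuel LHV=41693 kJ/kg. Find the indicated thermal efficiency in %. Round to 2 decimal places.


eta_ith = (IP / (mf * LHV)) * 100
Denominator = 0.0265 * 41693 = 1104.8645 kW
eta_ith = (483 / 1104.8645) * 100 = 43.72%


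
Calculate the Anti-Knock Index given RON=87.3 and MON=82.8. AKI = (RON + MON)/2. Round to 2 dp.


AKI = (RON + MON) / 2
AKI = (87.3 + 82.8) / 2
AKI = 170.1 / 2 = 85.05


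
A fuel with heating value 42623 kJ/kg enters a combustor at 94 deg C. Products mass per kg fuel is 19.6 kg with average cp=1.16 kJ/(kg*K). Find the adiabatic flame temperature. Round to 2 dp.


T_ad = T_in + Hc / (m_p * cp)
Denominator = 19.6 * 1.16 = 22.7360
Temperature rise = 42623 / 22.7360 = 1874.69 K
T_ad = 94 + 1874.69 = 1968.69 deg C


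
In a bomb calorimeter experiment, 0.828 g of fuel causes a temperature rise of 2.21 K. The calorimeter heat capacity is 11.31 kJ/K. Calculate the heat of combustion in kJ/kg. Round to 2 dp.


Hc = C_cal * delta_T / m_fuel
Q_released = 11.31 * 2.21 = 24.9951 kJ
m_fuel = 0.828 g = 0.828/1000 kg = 0.000828 kg
Hc = 24.9951 / 0.000828 = 30187.32 kJ/kg


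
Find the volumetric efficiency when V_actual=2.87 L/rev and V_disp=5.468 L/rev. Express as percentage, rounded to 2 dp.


eta_v = (V_actual / V_disp) * 100
Ratio = 2.87 / 5.468 = 0.5249
eta_v = 0.5249 * 100 = 52.49%


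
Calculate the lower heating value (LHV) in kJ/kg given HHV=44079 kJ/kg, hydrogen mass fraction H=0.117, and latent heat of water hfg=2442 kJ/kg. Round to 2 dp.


LHV = HHV - hfg * 9 * H
Water correction = 2442 * 9 * 0.117 = 2571.426 kJ/kg
LHV = 44079 - 2571.426 = 41507.57 kJ/kg


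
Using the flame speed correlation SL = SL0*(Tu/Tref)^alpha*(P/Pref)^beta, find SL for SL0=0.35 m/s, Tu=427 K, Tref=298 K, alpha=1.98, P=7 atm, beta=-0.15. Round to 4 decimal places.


SL = SL0 * (Tu/Tref)^alpha * (P/Pref)^beta
T ratio = 427/298 = 1.43288591
(T ratio)^alpha = 1.43288591^1.98 = 2.038445
(P/Pref)^beta = 7^(-0.15) = 0.746853
SL = 0.35 * 2.038445 * 0.746853 = 0.5328 m/s


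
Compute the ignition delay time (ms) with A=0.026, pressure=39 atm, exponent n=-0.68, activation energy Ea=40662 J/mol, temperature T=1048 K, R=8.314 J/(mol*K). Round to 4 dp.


tau = A * P^n * exp(Ea/(R*T))
P^n = 39^(-0.68) = 0.08280872
Ea/(R*T) = 40662/(8.314*1048) = 4.666781
exp(Ea/(R*T)) = 106.354849
tau = 0.026 * 0.08280872 * 106.354849 = 0.2290 ms


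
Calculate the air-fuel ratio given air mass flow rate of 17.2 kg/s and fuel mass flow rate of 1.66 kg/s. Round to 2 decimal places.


AFR = m_air / m_fuel
AFR = 17.2 / 1.66 = 10.36


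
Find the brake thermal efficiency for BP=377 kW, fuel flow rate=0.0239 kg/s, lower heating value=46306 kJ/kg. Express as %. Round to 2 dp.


eta_BTE = (BP / (mf * LHV)) * 100
Denominator = 0.0239 * 46306 = 1106.7134 kW
eta_BTE = (377 / 1106.7134) * 100 = 34.06%


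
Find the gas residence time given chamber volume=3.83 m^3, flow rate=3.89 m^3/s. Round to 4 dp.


tau = V / Q_flow
tau = 3.83 / 3.89 = 0.9846 s


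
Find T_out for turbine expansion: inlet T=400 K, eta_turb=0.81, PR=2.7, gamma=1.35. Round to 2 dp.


T_out = T_in * (1 - eta * (1 - PR^(-(gamma-1)/gamma)))
Exponent = -(1.35-1)/1.35 = -0.25925926
PR^exp = 2.7^(-0.25925926) = 0.77297411
Factor = 1 - 0.81*(1 - 0.77297411) = 0.81610903
T_out = 400 * 0.81610903 = 326.44 K


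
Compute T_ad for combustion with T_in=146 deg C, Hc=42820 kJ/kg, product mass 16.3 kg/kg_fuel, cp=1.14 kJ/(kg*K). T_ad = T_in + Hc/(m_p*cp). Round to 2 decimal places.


T_ad = T_in + Hc / (m_p * cp)
Denominator = 16.3 * 1.14 = 18.5820
Temperature rise = 42820 / 18.5820 = 2304.38 K
T_ad = 146 + 2304.38 = 2450.38 deg C


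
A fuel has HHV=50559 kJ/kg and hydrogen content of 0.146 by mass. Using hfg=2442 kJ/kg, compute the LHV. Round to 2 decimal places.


LHV = HHV - hfg * 9 * H
Water correction = 2442 * 9 * 0.146 = 3208.788 kJ/kg
LHV = 50559 - 3208.788 = 47350.21 kJ/kg


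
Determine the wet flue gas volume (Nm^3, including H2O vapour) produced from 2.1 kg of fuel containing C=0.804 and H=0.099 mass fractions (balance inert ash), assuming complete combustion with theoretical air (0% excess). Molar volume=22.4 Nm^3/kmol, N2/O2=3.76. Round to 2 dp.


Per kg fuel: CO2 = (C/12 kmol)*22.4 = (0.804/12)*22.4 = 1.50080 Nm^3
Per kg fuel: H2O = (H/2 kmol)*22.4 = (0.099/2)*22.4 = 1.10880 Nm^3
O2 needed per kg fuel = C/12 + H/4 = 0.804/12 + 0.099/4 = 0.09175000 kmol
Per kg fuel: N2 = O2*3.76*22.4 = 0.09175000*3.76*22.4 = 7.72755 Nm^3
Total per kg = 1.50080 + 1.10880 + 7.72755 = 10.33715 Nm^3
Total = 10.33715 * 2.1 = 21.71 Nm^3


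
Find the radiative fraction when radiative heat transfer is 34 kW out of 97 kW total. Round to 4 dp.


f_rad = Q_rad / Q_total
f_rad = 34 / 97 = 0.3505


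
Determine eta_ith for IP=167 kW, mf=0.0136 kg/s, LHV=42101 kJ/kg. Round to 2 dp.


eta_ith = (IP / (mf * LHV)) * 100
Denominator = 0.0136 * 42101 = 572.5736 kW
eta_ith = (167 / 572.5736) * 100 = 29.17%


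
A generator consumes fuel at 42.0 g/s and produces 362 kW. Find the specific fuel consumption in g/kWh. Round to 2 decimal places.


SFC = (mf / BP) * 3600
Rate = 42.0 / 362 = 0.116022 g/(s*kW)
SFC = 0.116022 * 3600 = 417.68 g/kWh


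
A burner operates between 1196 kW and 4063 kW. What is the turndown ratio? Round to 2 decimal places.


TDR = Q_max / Q_min
TDR = 4063 / 1196 = 3.40


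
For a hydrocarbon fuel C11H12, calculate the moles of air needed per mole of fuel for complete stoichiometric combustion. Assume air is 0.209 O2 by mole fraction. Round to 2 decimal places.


Balanced combustion: C11H12 + 14 O2 -> 11 CO2 + 6 H2O
O2 needed = C + H/4 = 11 + 12/4 = 14.00 moles
Air moles = O2 / 0.209 = 14.00 / 0.209 = 66.99 moles air


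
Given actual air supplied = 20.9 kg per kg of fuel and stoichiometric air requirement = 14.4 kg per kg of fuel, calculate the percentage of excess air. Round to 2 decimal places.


Excess air = actual - stoichiometric = 20.9 - 14.4 = 6.50 kg/kg fuel
Excess air % = (excess / stoich) * 100 = (6.50 / 14.4) * 100 = 45.14%


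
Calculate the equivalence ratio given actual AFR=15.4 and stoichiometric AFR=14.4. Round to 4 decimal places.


phi = AFR_stoich / AFR_actual
phi = 14.4 / 15.4 = 0.9351


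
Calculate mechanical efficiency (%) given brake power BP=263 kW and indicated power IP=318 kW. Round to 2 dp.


eta_mech = (BP / IP) * 100
Ratio = 263 / 318 = 0.8270
eta_mech = 0.8270 * 100 = 82.70%


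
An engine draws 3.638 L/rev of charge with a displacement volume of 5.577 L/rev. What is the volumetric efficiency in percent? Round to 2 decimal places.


eta_v = (V_actual / V_disp) * 100
Ratio = 3.638 / 5.577 = 0.6523
eta_v = 0.6523 * 100 = 65.23%


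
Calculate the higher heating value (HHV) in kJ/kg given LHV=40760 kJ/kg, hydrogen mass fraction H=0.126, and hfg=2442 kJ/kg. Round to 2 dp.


HHV = LHV + hfg * 9 * H
Water addition = 2442 * 9 * 0.126 = 2769.228 kJ/kg
HHV = 40760 + 2769.228 = 43529.23 kJ/kg


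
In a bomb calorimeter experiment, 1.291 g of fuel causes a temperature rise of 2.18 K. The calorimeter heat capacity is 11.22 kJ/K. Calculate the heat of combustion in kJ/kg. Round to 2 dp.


Hc = C_cal * delta_T / m_fuel
Q_released = 11.22 * 2.18 = 24.4596 kJ
m_fuel = 1.291 g = 1.291/1000 kg = 0.001291 kg
Hc = 24.4596 / 0.001291 = 18946.24 kJ/kg


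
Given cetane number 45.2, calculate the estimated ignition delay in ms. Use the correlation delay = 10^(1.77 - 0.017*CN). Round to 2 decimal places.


delay = 10^(1.77 - 0.017*CN)
Exponent = 1.77 - 0.017*45.2 = 1.0016
delay = 10^1.0016 = 10.04 ms


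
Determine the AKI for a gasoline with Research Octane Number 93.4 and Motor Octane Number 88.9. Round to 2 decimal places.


AKI = (RON + MON) / 2
AKI = (93.4 + 88.9) / 2
AKI = 182.3 / 2 = 91.15


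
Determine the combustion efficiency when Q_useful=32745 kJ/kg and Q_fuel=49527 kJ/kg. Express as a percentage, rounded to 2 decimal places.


Efficiency = (Q_useful / Q_fuel) * 100
Efficiency = (32745 / 49527) * 100
Efficiency = 0.6612 * 100 = 66.12%


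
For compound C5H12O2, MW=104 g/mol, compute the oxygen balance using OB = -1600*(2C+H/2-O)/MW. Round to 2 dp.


OB = -1600 * (2C + H/2 - O) / MW
Inner = 2*5 + 12/2 - 2 = 14.00
OB = -1600 * 14.00 / 104 = -215.38%


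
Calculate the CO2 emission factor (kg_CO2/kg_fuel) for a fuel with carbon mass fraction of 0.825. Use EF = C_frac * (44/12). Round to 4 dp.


EF = C_frac * (M_CO2 / M_C)
EF = 0.825 * (44/12)
EF = 0.825 * 3.666667 = 3.0250 kg_CO2/kg_fuel


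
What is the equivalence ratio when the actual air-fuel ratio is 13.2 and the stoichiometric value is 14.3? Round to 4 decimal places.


phi = AFR_stoich / AFR_actual
phi = 14.3 / 13.2 = 1.0833


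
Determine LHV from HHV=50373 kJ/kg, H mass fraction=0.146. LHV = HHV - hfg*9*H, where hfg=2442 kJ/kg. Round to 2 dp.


LHV = HHV - hfg * 9 * H
Water correction = 2442 * 9 * 0.146 = 3208.788 kJ/kg
LHV = 50373 - 3208.788 = 47164.21 kJ/kg


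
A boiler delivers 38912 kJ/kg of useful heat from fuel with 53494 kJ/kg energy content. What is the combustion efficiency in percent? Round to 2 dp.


Efficiency = (Q_useful / Q_fuel) * 100
Efficiency = (38912 / 53494) * 100
Efficiency = 0.7274 * 100 = 72.74%


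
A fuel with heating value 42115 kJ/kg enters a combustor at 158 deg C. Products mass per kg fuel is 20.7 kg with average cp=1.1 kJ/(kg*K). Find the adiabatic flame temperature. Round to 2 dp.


T_ad = T_in + Hc / (m_p * cp)
Denominator = 20.7 * 1.1 = 22.7700
Temperature rise = 42115 / 22.7700 = 1849.58 K
T_ad = 158 + 1849.58 = 2007.58 deg C


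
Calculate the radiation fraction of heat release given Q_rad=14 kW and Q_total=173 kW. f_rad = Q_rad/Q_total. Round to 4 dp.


f_rad = Q_rad / Q_total
f_rad = 14 / 173 = 0.0809


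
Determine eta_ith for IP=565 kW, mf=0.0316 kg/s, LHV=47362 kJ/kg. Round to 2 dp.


eta_ith = (IP / (mf * LHV)) * 100
Denominator = 0.0316 * 47362 = 1496.6392 kW
eta_ith = (565 / 1496.6392) * 100 = 37.75%


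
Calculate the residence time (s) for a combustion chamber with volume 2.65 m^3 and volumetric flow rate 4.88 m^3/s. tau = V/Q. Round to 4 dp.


tau = V / Q_flow
tau = 2.65 / 4.88 = 0.5430 s


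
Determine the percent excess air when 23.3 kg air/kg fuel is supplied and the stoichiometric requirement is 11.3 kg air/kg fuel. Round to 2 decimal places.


Excess air = actual - stoichiometric = 23.3 - 11.3 = 12.00 kg/kg fuel
Excess air % = (excess / stoich) * 100 = (12.00 / 11.3) * 100 = 106.19%


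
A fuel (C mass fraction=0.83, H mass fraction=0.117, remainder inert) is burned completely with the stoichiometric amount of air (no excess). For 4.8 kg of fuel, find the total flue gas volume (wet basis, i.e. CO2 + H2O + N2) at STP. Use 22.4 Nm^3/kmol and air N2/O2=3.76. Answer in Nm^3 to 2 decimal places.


Per kg fuel: CO2 = (C/12 kmol)*22.4 = (0.83/12)*22.4 = 1.54933 Nm^3
Per kg fuel: H2O = (H/2 kmol)*22.4 = (0.117/2)*22.4 = 1.31040 Nm^3
O2 needed per kg fuel = C/12 + H/4 = 0.83/12 + 0.117/4 = 0.09841667 kmol
Per kg fuel: N2 = O2*3.76*22.4 = 0.09841667*3.76*22.4 = 8.28905 Nm^3
Total per kg = 1.54933 + 1.31040 + 8.28905 = 11.14878 Nm^3
Total = 11.14878 * 4.8 = 53.51 Nm^3


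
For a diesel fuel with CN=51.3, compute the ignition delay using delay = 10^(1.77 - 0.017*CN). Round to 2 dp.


delay = 10^(1.77 - 0.017*CN)
Exponent = 1.77 - 0.017*51.3 = 0.8979
delay = 10^0.8979 = 7.90 ms


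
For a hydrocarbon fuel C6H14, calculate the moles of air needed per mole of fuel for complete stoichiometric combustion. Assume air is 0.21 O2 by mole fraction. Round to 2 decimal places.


Balanced combustion: C6H14 + 9.5 O2 -> 6 CO2 + 7 H2O
O2 needed = C + H/4 = 6 + 14/4 = 9.50 moles
Air moles = O2 / 0.21 = 9.50 / 0.21 = 45.24 moles air


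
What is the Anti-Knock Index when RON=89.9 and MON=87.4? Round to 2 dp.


AKI = (RON + MON) / 2
AKI = (89.9 + 87.4) / 2
AKI = 177.3 / 2 = 88.65


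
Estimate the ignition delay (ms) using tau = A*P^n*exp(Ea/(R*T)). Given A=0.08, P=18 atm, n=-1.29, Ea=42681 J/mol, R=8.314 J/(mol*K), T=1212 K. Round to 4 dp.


tau = A * P^n * exp(Ea/(R*T))
P^n = 18^(-1.29) = 0.02402694
Ea/(R*T) = 42681/(8.314*1212) = 4.235668
exp(Ea/(R*T)) = 69.107850
tau = 0.08 * 0.02402694 * 69.107850 = 0.1328 ms


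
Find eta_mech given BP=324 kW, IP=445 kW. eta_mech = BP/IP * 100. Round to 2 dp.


eta_mech = (BP / IP) * 100
Ratio = 324 / 445 = 0.7281
eta_mech = 0.7281 * 100 = 72.81%


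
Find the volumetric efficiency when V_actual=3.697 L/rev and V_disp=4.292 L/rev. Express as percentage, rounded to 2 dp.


eta_v = (V_actual / V_disp) * 100
Ratio = 3.697 / 4.292 = 0.8614
eta_v = 0.8614 * 100 = 86.14%


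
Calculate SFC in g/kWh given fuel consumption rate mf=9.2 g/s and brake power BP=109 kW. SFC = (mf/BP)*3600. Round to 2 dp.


SFC = (mf / BP) * 3600
Rate = 9.2 / 109 = 0.084404 g/(s*kW)
SFC = 0.084404 * 3600 = 303.85 g/kWh


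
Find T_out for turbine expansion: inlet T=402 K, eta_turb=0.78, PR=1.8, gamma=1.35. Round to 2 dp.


T_out = T_in * (1 - eta * (1 - PR^(-(gamma-1)/gamma)))
Exponent = -(1.35-1)/1.35 = -0.25925926
PR^exp = 1.8^(-0.25925926) = 0.85865408
Factor = 1 - 0.78*(1 - 0.85865408) = 0.88975018
T_out = 402 * 0.88975018 = 357.68 K


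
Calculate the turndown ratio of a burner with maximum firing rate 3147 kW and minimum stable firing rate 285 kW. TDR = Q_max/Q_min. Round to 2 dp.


TDR = Q_max / Q_min
TDR = 3147 / 285 = 11.04


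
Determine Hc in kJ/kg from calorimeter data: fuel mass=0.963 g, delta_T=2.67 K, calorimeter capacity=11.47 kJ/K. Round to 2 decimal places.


Hc = C_cal * delta_T / m_fuel
Q_released = 11.47 * 2.67 = 30.6249 kJ
m_fuel = 0.963 g = 0.963/1000 kg = 0.000963 kg
Hc = 30.6249 / 0.000963 = 31801.56 kJ/kg


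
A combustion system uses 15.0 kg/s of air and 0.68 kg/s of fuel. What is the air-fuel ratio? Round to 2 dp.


AFR = m_air / m_fuel
AFR = 15.0 / 0.68 = 22.06


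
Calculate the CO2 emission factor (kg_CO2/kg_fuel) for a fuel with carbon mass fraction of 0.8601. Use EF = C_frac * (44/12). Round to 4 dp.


EF = C_frac * (M_CO2 / M_C)
EF = 0.8601 * (44/12)
EF = 0.8601 * 3.666667 = 3.1537 kg_CO2/kg_fuel


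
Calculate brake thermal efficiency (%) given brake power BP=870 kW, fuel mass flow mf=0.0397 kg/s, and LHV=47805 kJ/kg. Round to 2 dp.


eta_BTE = (BP / (mf * LHV)) * 100
Denominator = 0.0397 * 47805 = 1897.8585 kW
eta_BTE = (870 / 1897.8585) * 100 = 45.84%


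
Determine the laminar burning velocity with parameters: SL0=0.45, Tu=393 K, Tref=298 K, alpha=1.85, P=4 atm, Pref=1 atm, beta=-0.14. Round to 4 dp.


SL = SL0 * (Tu/Tref)^alpha * (P/Pref)^beta
T ratio = 393/298 = 1.31879195
(T ratio)^alpha = 1.31879195^1.85 = 1.668500
(P/Pref)^beta = 4^(-0.14) = 0.823591
SL = 0.45 * 1.668500 * 0.823591 = 0.6184 m/s


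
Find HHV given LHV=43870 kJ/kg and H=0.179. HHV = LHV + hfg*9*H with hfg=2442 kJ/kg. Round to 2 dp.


HHV = LHV + hfg * 9 * H
Water addition = 2442 * 9 * 0.179 = 3934.062 kJ/kg
HHV = 43870 + 3934.062 = 47804.06 kJ/kg


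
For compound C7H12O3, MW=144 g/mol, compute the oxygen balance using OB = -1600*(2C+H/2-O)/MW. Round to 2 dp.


OB = -1600 * (2C + H/2 - O) / MW
Inner = 2*7 + 12/2 - 3 = 17.00
OB = -1600 * 17.00 / 144 = -188.89%


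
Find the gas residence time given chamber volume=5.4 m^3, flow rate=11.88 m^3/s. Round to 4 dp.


tau = V / Q_flow
tau = 5.4 / 11.88 = 0.4545 s


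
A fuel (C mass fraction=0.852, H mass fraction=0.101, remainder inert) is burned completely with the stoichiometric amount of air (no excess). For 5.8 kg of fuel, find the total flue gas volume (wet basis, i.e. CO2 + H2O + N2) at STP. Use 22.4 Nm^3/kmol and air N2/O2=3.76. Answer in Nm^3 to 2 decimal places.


Per kg fuel: CO2 = (C/12 kmol)*22.4 = (0.852/12)*22.4 = 1.59040 Nm^3
Per kg fuel: H2O = (H/2 kmol)*22.4 = (0.101/2)*22.4 = 1.13120 Nm^3
O2 needed per kg fuel = C/12 + H/4 = 0.852/12 + 0.101/4 = 0.09625000 kmol
Per kg fuel: N2 = O2*3.76*22.4 = 0.09625000*3.76*22.4 = 8.10656 Nm^3
Total per kg = 1.59040 + 1.13120 + 8.10656 = 10.82816 Nm^3
Total = 10.82816 * 5.8 = 62.80 Nm^3


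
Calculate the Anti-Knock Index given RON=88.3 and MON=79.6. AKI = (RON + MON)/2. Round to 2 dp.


AKI = (RON + MON) / 2
AKI = (88.3 + 79.6) / 2
AKI = 167.9 / 2 = 83.95


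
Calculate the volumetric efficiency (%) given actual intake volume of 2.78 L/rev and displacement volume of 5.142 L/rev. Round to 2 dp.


eta_v = (V_actual / V_disp) * 100
Ratio = 2.78 / 5.142 = 0.5406
eta_v = 0.5406 * 100 = 54.06%


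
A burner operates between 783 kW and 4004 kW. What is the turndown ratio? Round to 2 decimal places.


TDR = Q_max / Q_min
TDR = 4004 / 783 = 5.11


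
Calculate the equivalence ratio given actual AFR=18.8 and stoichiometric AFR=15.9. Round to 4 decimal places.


phi = AFR_stoich / AFR_actual
phi = 15.9 / 18.8 = 0.8457


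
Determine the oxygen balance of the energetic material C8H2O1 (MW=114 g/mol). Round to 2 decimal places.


OB = -1600 * (2C + H/2 - O) / MW
Inner = 2*8 + 2/2 - 1 = 16.00
OB = -1600 * 16.00 / 114 = -224.56%


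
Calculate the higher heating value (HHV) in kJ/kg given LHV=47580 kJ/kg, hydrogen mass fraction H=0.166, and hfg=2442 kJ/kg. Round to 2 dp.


HHV = LHV + hfg * 9 * H
Water addition = 2442 * 9 * 0.166 = 3648.348 kJ/kg
HHV = 47580 + 3648.348 = 51228.35 kJ/kg


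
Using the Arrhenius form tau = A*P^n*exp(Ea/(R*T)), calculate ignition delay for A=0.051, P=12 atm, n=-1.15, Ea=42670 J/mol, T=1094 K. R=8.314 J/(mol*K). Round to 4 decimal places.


tau = A * P^n * exp(Ea/(R*T))
P^n = 12^(-1.15) = 0.05740392
Ea/(R*T) = 42670/(8.314*1094) = 4.691323
exp(Ea/(R*T)) = 108.997247
tau = 0.051 * 0.05740392 * 108.997247 = 0.3191 ms


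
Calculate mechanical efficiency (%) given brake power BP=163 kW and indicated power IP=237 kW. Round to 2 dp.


eta_mech = (BP / IP) * 100
Ratio = 163 / 237 = 0.6878
eta_mech = 0.6878 * 100 = 68.78%


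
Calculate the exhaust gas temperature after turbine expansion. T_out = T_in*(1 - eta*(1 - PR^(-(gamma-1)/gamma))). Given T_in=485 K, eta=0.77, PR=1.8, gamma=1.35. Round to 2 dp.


T_out = T_in * (1 - eta * (1 - PR^(-(gamma-1)/gamma)))
Exponent = -(1.35-1)/1.35 = -0.25925926
PR^exp = 1.8^(-0.25925926) = 0.85865408
Factor = 1 - 0.77*(1 - 0.85865408) = 0.89116364
T_out = 485 * 0.89116364 = 432.21 K


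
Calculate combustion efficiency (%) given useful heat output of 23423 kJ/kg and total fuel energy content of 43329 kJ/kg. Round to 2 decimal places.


Efficiency = (Q_useful / Q_fuel) * 100
Efficiency = (23423 / 43329) * 100
Efficiency = 0.5406 * 100 = 54.06%


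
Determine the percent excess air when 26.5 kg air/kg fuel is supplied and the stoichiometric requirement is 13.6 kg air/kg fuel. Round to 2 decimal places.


Excess air = actual - stoichiometric = 26.5 - 13.6 = 12.90 kg/kg fuel
Excess air % = (excess / stoich) * 100 = (12.90 / 13.6) * 100 = 94.85%


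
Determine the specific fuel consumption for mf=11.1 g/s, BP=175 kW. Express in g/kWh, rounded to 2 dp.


SFC = (mf / BP) * 3600
Rate = 11.1 / 175 = 0.063429 g/(s*kW)
SFC = 0.063429 * 3600 = 228.34 g/kWh


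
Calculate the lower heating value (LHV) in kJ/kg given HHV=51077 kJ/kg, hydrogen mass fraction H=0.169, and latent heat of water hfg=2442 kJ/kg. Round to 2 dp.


LHV = HHV - hfg * 9 * H
Water correction = 2442 * 9 * 0.169 = 3714.282 kJ/kg
LHV = 51077 - 3714.282 = 47362.72 kJ/kg


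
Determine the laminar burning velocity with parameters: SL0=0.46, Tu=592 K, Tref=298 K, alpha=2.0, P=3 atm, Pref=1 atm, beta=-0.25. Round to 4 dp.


SL = SL0 * (Tu/Tref)^alpha * (P/Pref)^beta
T ratio = 592/298 = 1.98657718
(T ratio)^alpha = 1.98657718^2.0 = 3.946489
(P/Pref)^beta = 3^(-0.25) = 0.759836
SL = 0.46 * 3.946489 * 0.759836 = 1.3794 m/s


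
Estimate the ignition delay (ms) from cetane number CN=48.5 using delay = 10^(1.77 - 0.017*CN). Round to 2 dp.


delay = 10^(1.77 - 0.017*CN)
Exponent = 1.77 - 0.017*48.5 = 0.9455
delay = 10^0.9455 = 8.82 ms


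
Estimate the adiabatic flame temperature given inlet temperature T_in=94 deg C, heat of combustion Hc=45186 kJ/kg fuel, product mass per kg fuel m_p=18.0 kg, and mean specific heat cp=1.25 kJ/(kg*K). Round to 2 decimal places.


T_ad = T_in + Hc / (m_p * cp)
Denominator = 18.0 * 1.25 = 22.5000
Temperature rise = 45186 / 22.5000 = 2008.27 K
T_ad = 94 + 2008.27 = 2102.27 deg C


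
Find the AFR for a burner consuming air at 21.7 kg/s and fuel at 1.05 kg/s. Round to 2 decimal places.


AFR = m_air / m_fuel
AFR = 21.7 / 1.05 = 20.67


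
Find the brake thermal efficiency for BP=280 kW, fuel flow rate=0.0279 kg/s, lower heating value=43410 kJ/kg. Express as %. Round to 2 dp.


eta_BTE = (BP / (mf * LHV)) * 100
Denominator = 0.0279 * 43410 = 1211.1390 kW
eta_BTE = (280 / 1211.1390) * 100 = 23.12%


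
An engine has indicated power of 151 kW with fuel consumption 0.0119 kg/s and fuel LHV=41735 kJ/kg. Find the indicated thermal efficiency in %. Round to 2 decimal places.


eta_ith = (IP / (mf * LHV)) * 100
Denominator = 0.0119 * 41735 = 496.6465 kW
eta_ith = (151 / 496.6465) * 100 = 30.40%


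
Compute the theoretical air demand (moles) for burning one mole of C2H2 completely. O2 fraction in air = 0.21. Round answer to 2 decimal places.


Balanced combustion: C2H2 + 2.5 O2 -> 2 CO2 + 1 H2O
O2 needed = C + H/4 = 2 + 2/4 = 2.50 moles
Air moles = O2 / 0.21 = 2.50 / 0.21 = 11.90 moles air


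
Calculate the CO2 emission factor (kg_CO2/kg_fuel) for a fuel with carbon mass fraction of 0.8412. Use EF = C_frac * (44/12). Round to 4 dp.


EF = C_frac * (M_CO2 / M_C)
EF = 0.8412 * (44/12)
EF = 0.8412 * 3.666667 = 3.0844 kg_CO2/kg_fuel


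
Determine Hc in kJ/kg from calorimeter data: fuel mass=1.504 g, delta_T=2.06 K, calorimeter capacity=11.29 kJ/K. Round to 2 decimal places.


Hc = C_cal * delta_T / m_fuel
Q_released = 11.29 * 2.06 = 23.2574 kJ
m_fuel = 1.504 g = 1.504/1000 kg = 0.001504 kg
Hc = 23.2574 / 0.001504 = 15463.70 kJ/kg


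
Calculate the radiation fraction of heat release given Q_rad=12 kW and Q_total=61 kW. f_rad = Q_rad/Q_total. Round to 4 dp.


f_rad = Q_rad / Q_total
f_rad = 12 / 61 = 0.1967


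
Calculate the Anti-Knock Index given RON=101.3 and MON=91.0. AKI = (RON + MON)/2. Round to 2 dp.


AKI = (RON + MON) / 2
AKI = (101.3 + 91.0) / 2
AKI = 192.3 / 2 = 96.15


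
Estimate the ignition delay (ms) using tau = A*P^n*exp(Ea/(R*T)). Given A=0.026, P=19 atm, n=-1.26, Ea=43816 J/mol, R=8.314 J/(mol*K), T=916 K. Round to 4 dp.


tau = A * P^n * exp(Ea/(R*T))
P^n = 19^(-1.26) = 0.02447769
Ea/(R*T) = 43816/(8.314*916) = 5.753435
exp(Ea/(R*T)) = 315.271857
tau = 0.026 * 0.02447769 * 315.271857 = 0.2006 ms


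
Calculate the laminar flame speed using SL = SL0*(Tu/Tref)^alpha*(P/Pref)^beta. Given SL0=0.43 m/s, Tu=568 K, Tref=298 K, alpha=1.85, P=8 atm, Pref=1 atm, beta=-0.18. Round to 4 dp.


SL = SL0 * (Tu/Tref)^alpha * (P/Pref)^beta
T ratio = 568/298 = 1.90604027
(T ratio)^alpha = 1.90604027^1.85 = 3.297952
(P/Pref)^beta = 8^(-0.18) = 0.687771
SL = 0.43 * 3.297952 * 0.687771 = 0.9753 m/s


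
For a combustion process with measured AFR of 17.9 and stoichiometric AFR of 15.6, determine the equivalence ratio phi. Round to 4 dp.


phi = AFR_stoich / AFR_actual
phi = 15.6 / 17.9 = 0.8715


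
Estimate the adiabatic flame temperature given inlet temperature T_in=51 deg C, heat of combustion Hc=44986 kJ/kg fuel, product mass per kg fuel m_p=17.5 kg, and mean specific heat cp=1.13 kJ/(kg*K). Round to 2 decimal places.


T_ad = T_in + Hc / (m_p * cp)
Denominator = 17.5 * 1.13 = 19.7750
Temperature rise = 44986 / 19.7750 = 2274.89 K
T_ad = 51 + 2274.89 = 2325.89 deg C


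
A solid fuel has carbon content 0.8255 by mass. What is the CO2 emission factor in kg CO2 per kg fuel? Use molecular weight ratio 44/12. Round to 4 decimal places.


EF = C_frac * (M_CO2 / M_C)
EF = 0.8255 * (44/12)
EF = 0.8255 * 3.666667 = 3.0268 kg_CO2/kg_fuel


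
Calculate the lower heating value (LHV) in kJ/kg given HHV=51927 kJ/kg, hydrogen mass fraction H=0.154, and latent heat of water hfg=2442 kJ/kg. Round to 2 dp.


LHV = HHV - hfg * 9 * H
Water correction = 2442 * 9 * 0.154 = 3384.612 kJ/kg
LHV = 51927 - 3384.612 = 48542.39 kJ/kg


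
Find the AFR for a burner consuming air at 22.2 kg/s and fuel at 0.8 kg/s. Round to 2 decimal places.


AFR = m_air / m_fuel
AFR = 22.2 / 0.8 = 27.75


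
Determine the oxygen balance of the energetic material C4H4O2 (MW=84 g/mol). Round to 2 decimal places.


OB = -1600 * (2C + H/2 - O) / MW
Inner = 2*4 + 4/2 - 2 = 8.00
OB = -1600 * 8.00 / 84 = -152.38%


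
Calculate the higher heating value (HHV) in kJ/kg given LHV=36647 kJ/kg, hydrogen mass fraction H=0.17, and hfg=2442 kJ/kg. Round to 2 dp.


HHV = LHV + hfg * 9 * H
Water addition = 2442 * 9 * 0.17 = 3736.260 kJ/kg
HHV = 36647 + 3736.260 = 40383.26 kJ/kg


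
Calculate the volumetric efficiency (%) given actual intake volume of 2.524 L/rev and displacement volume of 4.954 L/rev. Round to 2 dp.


eta_v = (V_actual / V_disp) * 100
Ratio = 2.524 / 4.954 = 0.5095
eta_v = 0.5095 * 100 = 50.95%


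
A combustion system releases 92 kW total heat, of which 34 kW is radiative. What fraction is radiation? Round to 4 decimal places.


f_rad = Q_rad / Q_total
f_rad = 34 / 92 = 0.3696


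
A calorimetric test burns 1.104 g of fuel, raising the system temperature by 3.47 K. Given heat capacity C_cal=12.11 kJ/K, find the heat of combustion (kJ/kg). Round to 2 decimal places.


Hc = C_cal * delta_T / m_fuel
Q_released = 12.11 * 3.47 = 42.0217 kJ
m_fuel = 1.104 g = 1.104/1000 kg = 0.001104 kg
Hc = 42.0217 / 0.001104 = 38063.13 kJ/kg


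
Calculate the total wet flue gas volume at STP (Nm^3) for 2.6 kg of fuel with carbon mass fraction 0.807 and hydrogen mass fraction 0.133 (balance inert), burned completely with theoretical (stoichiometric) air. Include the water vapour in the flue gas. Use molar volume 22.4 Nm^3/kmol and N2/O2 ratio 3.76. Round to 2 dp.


Per kg fuel: CO2 = (C/12 kmol)*22.4 = (0.807/12)*22.4 = 1.50640 Nm^3
Per kg fuel: H2O = (H/2 kmol)*22.4 = (0.133/2)*22.4 = 1.48960 Nm^3
O2 needed per kg fuel = C/12 + H/4 = 0.807/12 + 0.133/4 = 0.10050000 kmol
Per kg fuel: N2 = O2*3.76*22.4 = 0.10050000*3.76*22.4 = 8.46451 Nm^3
Total per kg = 1.50640 + 1.48960 + 8.46451 = 11.46051 Nm^3
Total = 11.46051 * 2.6 = 29.80 Nm^3


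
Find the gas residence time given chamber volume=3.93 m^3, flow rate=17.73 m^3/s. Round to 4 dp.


tau = V / Q_flow
tau = 3.93 / 17.73 = 0.2217 s


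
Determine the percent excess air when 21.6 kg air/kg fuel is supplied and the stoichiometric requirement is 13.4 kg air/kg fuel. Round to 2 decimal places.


Excess air = actual - stoichiometric = 21.6 - 13.4 = 8.20 kg/kg fuel
Excess air % = (excess / stoich) * 100 = (8.20 / 13.4) * 100 = 61.19%


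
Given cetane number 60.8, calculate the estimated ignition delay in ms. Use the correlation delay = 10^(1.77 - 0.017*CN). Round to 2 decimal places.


delay = 10^(1.77 - 0.017*CN)
Exponent = 1.77 - 0.017*60.8 = 0.7364
delay = 10^0.7364 = 5.45 ms


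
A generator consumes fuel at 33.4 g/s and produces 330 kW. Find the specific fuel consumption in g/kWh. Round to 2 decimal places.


SFC = (mf / BP) * 3600
Rate = 33.4 / 330 = 0.101212 g/(s*kW)
SFC = 0.101212 * 3600 = 364.36 g/kWh


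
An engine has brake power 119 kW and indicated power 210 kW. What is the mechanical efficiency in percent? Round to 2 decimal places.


eta_mech = (BP / IP) * 100
Ratio = 119 / 210 = 0.5667
eta_mech = 0.5667 * 100 = 56.67%


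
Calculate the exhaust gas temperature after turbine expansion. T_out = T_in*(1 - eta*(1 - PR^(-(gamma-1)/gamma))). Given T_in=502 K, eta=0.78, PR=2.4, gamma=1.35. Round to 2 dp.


T_out = T_in * (1 - eta * (1 - PR^(-(gamma-1)/gamma)))
Exponent = -(1.35-1)/1.35 = -0.25925926
PR^exp = 2.4^(-0.25925926) = 0.79694200
Factor = 1 - 0.78*(1 - 0.79694200) = 0.84161476
T_out = 502 * 0.84161476 = 422.49 K


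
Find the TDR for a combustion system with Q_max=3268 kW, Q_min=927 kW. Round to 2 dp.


TDR = Q_max / Q_min
TDR = 3268 / 927 = 3.53


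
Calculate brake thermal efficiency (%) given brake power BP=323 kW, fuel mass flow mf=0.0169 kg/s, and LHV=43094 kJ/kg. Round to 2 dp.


eta_BTE = (BP / (mf * LHV)) * 100
Denominator = 0.0169 * 43094 = 728.2886 kW
eta_BTE = (323 / 728.2886) * 100 = 44.35%


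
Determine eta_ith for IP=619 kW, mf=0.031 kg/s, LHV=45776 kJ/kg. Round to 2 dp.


eta_ith = (IP / (mf * LHV)) * 100
Denominator = 0.031 * 45776 = 1419.0560 kW
eta_ith = (619 / 1419.0560) * 100 = 43.62%


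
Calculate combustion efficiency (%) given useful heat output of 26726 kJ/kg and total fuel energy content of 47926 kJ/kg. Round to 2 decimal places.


Efficiency = (Q_useful / Q_fuel) * 100
Efficiency = (26726 / 47926) * 100
Efficiency = 0.5577 * 100 = 55.77%


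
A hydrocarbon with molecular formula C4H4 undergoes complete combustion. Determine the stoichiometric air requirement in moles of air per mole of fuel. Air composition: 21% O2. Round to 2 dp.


Balanced combustion: C4H4 + 5 O2 -> 4 CO2 + 2 H2O
O2 needed = C + H/4 = 4 + 4/4 = 5.00 moles
Air moles = O2 / 0.21 = 5.00 / 0.21 = 23.81 moles air


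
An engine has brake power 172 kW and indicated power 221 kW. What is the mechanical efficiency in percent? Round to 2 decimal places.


eta_mech = (BP / IP) * 100
Ratio = 172 / 221 = 0.7783
eta_mech = 0.7783 * 100 = 77.83%


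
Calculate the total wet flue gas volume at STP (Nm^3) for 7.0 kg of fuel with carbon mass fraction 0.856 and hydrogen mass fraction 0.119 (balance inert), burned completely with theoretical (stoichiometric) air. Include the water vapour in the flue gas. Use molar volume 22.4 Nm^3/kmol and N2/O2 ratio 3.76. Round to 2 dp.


Per kg fuel: CO2 = (C/12 kmol)*22.4 = (0.856/12)*22.4 = 1.59787 Nm^3
Per kg fuel: H2O = (H/2 kmol)*22.4 = (0.119/2)*22.4 = 1.33280 Nm^3
O2 needed per kg fuel = C/12 + H/4 = 0.856/12 + 0.119/4 = 0.10108333 kmol
Per kg fuel: N2 = O2*3.76*22.4 = 0.10108333*3.76*22.4 = 8.51364 Nm^3
Total per kg = 1.59787 + 1.33280 + 8.51364 = 11.44431 Nm^3
Total = 11.44431 * 7.0 = 80.11 Nm^3


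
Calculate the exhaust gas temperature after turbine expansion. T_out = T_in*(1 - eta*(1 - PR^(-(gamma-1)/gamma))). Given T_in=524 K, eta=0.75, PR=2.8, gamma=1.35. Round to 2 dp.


T_out = T_in * (1 - eta * (1 - PR^(-(gamma-1)/gamma)))
Exponent = -(1.35-1)/1.35 = -0.25925926
PR^exp = 2.8^(-0.25925926) = 0.76572026
Factor = 1 - 0.75*(1 - 0.76572026) = 0.82429020
T_out = 524 * 0.82429020 = 431.93 K


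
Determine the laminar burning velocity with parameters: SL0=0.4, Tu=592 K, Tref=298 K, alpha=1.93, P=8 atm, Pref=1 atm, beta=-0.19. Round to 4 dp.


SL = SL0 * (Tu/Tref)^alpha * (P/Pref)^beta
T ratio = 592/298 = 1.98657718
(T ratio)^alpha = 1.98657718^1.93 = 3.761348
(P/Pref)^beta = 8^(-0.19) = 0.673617
SL = 0.4 * 3.761348 * 0.673617 = 1.0135 m/s
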